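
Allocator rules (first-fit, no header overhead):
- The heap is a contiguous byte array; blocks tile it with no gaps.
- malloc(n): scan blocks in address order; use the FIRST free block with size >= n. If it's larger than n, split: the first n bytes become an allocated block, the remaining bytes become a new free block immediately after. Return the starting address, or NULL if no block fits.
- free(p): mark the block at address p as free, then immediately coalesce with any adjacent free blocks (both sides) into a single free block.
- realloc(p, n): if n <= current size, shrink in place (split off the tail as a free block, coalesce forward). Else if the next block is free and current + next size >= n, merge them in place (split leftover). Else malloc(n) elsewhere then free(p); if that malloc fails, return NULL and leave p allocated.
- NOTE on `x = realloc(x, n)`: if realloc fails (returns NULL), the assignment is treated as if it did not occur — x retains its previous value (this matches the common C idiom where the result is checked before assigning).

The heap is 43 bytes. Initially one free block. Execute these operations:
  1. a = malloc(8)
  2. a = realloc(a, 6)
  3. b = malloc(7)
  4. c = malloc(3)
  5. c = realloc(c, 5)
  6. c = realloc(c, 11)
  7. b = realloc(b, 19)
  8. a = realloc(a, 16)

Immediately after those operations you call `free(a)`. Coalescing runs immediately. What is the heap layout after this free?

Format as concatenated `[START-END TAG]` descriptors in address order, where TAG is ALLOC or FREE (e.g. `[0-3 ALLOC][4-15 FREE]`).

Op 1: a = malloc(8) -> a = 0; heap: [0-7 ALLOC][8-42 FREE]
Op 2: a = realloc(a, 6) -> a = 0; heap: [0-5 ALLOC][6-42 FREE]
Op 3: b = malloc(7) -> b = 6; heap: [0-5 ALLOC][6-12 ALLOC][13-42 FREE]
Op 4: c = malloc(3) -> c = 13; heap: [0-5 ALLOC][6-12 ALLOC][13-15 ALLOC][16-42 FREE]
Op 5: c = realloc(c, 5) -> c = 13; heap: [0-5 ALLOC][6-12 ALLOC][13-17 ALLOC][18-42 FREE]
Op 6: c = realloc(c, 11) -> c = 13; heap: [0-5 ALLOC][6-12 ALLOC][13-23 ALLOC][24-42 FREE]
Op 7: b = realloc(b, 19) -> b = 24; heap: [0-5 ALLOC][6-12 FREE][13-23 ALLOC][24-42 ALLOC]
Op 8: a = realloc(a, 16) -> NULL (a unchanged); heap: [0-5 ALLOC][6-12 FREE][13-23 ALLOC][24-42 ALLOC]
free(a): a = 0 -> block [0-5 ALLOC]; mark free, coalesce with adjacent free neighbors -> [0-12 FREE][13-23 ALLOC][24-42 ALLOC]

Answer: [0-12 FREE][13-23 ALLOC][24-42 ALLOC]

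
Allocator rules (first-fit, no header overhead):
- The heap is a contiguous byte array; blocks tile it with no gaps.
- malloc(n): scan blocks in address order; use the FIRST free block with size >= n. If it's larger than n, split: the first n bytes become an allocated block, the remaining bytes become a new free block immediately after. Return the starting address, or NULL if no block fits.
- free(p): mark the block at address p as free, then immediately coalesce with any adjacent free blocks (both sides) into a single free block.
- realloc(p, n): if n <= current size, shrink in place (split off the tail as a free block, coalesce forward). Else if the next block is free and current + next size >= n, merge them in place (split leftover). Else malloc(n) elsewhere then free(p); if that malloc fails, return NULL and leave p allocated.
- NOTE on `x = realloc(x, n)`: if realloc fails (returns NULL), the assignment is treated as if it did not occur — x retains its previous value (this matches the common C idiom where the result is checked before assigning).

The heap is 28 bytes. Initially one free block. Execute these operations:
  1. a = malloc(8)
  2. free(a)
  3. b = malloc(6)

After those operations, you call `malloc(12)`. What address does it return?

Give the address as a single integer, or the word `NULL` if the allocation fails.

Op 1: a = malloc(8) -> a = 0; heap: [0-7 ALLOC][8-27 FREE]
Op 2: free(a) -> (freed a); heap: [0-27 FREE]
Op 3: b = malloc(6) -> b = 0; heap: [0-5 ALLOC][6-27 FREE]
malloc(12): first-fit scan over [0-5 ALLOC][6-27 FREE] -> 6

Answer: 6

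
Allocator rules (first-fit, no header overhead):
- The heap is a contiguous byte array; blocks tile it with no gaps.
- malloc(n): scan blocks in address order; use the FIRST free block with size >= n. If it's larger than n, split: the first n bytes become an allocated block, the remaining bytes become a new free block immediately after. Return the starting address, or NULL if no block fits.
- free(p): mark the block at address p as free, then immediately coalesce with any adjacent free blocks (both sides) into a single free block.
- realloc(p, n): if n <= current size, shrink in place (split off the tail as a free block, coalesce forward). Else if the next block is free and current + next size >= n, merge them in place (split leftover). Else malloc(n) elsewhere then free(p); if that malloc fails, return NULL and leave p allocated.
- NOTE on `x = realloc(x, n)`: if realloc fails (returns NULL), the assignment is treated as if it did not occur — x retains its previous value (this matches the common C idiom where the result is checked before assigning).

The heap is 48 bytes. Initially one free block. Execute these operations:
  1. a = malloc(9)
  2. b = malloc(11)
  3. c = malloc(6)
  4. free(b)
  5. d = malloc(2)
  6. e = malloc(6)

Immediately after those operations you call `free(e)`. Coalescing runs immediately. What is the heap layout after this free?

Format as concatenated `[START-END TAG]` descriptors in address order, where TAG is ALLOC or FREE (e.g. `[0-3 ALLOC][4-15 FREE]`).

Answer: [0-8 ALLOC][9-10 ALLOC][11-19 FREE][20-25 ALLOC][26-47 FREE]

Derivation:
Op 1: a = malloc(9) -> a = 0; heap: [0-8 ALLOC][9-47 FREE]
Op 2: b = malloc(11) -> b = 9; heap: [0-8 ALLOC][9-19 ALLOC][20-47 FREE]
Op 3: c = malloc(6) -> c = 20; heap: [0-8 ALLOC][9-19 ALLOC][20-25 ALLOC][26-47 FREE]
Op 4: free(b) -> (freed b); heap: [0-8 ALLOC][9-19 FREE][20-25 ALLOC][26-47 FREE]
Op 5: d = malloc(2) -> d = 9; heap: [0-8 ALLOC][9-10 ALLOC][11-19 FREE][20-25 ALLOC][26-47 FREE]
Op 6: e = malloc(6) -> e = 11; heap: [0-8 ALLOC][9-10 ALLOC][11-16 ALLOC][17-19 FREE][20-25 ALLOC][26-47 FREE]
free(e): e = 11 -> block [11-16 ALLOC]; mark free, coalesce with adjacent free neighbors -> [0-8 ALLOC][9-10 ALLOC][11-19 FREE][20-25 ALLOC][26-47 FREE]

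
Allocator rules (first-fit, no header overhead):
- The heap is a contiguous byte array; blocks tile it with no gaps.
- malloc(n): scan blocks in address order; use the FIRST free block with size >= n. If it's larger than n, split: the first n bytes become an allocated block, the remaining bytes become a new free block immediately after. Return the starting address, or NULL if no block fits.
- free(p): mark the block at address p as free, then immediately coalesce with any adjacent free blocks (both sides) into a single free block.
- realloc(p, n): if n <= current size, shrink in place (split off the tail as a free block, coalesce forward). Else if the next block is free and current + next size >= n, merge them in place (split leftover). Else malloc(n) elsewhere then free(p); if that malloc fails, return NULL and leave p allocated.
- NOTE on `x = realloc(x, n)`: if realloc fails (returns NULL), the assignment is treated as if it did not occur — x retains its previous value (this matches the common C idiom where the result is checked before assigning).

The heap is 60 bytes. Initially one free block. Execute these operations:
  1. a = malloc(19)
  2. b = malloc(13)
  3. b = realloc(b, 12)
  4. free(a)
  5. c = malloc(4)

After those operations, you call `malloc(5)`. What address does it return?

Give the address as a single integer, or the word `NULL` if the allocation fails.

Answer: 4

Derivation:
Op 1: a = malloc(19) -> a = 0; heap: [0-18 ALLOC][19-59 FREE]
Op 2: b = malloc(13) -> b = 19; heap: [0-18 ALLOC][19-31 ALLOC][32-59 FREE]
Op 3: b = realloc(b, 12) -> b = 19; heap: [0-18 ALLOC][19-30 ALLOC][31-59 FREE]
Op 4: free(a) -> (freed a); heap: [0-18 FREE][19-30 ALLOC][31-59 FREE]
Op 5: c = malloc(4) -> c = 0; heap: [0-3 ALLOC][4-18 FREE][19-30 ALLOC][31-59 FREE]
malloc(5): first-fit scan over [0-3 ALLOC][4-18 FREE][19-30 ALLOC][31-59 FREE] -> 4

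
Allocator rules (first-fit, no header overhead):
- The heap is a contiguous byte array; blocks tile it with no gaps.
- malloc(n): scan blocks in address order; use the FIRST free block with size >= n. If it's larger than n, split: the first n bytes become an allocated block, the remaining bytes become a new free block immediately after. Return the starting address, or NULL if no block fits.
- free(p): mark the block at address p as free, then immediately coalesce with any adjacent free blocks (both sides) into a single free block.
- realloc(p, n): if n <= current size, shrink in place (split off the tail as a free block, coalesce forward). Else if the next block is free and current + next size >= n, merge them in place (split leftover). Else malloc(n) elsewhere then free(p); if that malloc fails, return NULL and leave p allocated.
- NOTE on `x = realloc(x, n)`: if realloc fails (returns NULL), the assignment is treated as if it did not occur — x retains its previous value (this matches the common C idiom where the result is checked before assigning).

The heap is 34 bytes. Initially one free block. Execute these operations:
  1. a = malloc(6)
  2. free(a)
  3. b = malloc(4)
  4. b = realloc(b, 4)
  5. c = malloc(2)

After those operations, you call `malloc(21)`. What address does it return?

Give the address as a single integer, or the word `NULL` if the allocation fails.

Answer: 6

Derivation:
Op 1: a = malloc(6) -> a = 0; heap: [0-5 ALLOC][6-33 FREE]
Op 2: free(a) -> (freed a); heap: [0-33 FREE]
Op 3: b = malloc(4) -> b = 0; heap: [0-3 ALLOC][4-33 FREE]
Op 4: b = realloc(b, 4) -> b = 0; heap: [0-3 ALLOC][4-33 FREE]
Op 5: c = malloc(2) -> c = 4; heap: [0-3 ALLOC][4-5 ALLOC][6-33 FREE]
malloc(21): first-fit scan over [0-3 ALLOC][4-5 ALLOC][6-33 FREE] -> 6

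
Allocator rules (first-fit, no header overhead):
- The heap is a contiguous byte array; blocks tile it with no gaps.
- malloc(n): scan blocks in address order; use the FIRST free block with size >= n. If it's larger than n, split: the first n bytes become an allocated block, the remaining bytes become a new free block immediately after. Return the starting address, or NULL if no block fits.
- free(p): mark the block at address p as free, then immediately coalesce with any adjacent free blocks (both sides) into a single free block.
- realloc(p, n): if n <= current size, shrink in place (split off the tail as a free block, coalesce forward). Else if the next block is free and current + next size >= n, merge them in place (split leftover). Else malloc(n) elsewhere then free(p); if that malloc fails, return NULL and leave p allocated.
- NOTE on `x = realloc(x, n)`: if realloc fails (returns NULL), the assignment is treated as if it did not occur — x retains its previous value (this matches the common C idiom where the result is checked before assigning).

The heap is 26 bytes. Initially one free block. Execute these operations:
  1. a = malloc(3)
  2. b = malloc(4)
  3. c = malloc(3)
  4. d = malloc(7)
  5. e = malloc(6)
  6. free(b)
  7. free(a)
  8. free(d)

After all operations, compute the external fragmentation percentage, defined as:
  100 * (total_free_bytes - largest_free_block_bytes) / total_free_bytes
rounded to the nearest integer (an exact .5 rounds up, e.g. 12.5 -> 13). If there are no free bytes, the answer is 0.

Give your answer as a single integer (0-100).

Answer: 59

Derivation:
Op 1: a = malloc(3) -> a = 0; heap: [0-2 ALLOC][3-25 FREE]
Op 2: b = malloc(4) -> b = 3; heap: [0-2 ALLOC][3-6 ALLOC][7-25 FREE]
Op 3: c = malloc(3) -> c = 7; heap: [0-2 ALLOC][3-6 ALLOC][7-9 ALLOC][10-25 FREE]
Op 4: d = malloc(7) -> d = 10; heap: [0-2 ALLOC][3-6 ALLOC][7-9 ALLOC][10-16 ALLOC][17-25 FREE]
Op 5: e = malloc(6) -> e = 17; heap: [0-2 ALLOC][3-6 ALLOC][7-9 ALLOC][10-16 ALLOC][17-22 ALLOC][23-25 FREE]
Op 6: free(b) -> (freed b); heap: [0-2 ALLOC][3-6 FREE][7-9 ALLOC][10-16 ALLOC][17-22 ALLOC][23-25 FREE]
Op 7: free(a) -> (freed a); heap: [0-6 FREE][7-9 ALLOC][10-16 ALLOC][17-22 ALLOC][23-25 FREE]
Op 8: free(d) -> (freed d); heap: [0-6 FREE][7-9 ALLOC][10-16 FREE][17-22 ALLOC][23-25 FREE]
Free blocks: [7 7 3] total_free=17 largest=7 -> 100*(17-7)/17 = 1000/17 ≈ 58.824 -> rounds to 59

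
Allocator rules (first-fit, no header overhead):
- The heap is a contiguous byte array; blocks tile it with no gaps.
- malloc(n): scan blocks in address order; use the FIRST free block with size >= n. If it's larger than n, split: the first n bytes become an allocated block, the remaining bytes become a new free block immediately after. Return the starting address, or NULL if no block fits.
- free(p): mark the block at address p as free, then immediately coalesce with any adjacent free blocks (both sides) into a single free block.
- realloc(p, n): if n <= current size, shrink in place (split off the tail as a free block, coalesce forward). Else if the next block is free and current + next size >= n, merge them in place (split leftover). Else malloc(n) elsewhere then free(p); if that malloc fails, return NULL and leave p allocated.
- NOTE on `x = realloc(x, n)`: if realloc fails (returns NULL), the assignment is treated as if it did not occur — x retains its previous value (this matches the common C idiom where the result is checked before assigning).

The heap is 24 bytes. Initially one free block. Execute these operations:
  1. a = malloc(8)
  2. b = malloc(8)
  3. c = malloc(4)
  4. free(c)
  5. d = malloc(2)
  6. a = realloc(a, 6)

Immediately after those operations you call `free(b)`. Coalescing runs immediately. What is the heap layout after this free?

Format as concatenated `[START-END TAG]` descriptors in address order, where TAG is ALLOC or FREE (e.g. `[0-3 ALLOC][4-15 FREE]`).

Answer: [0-5 ALLOC][6-15 FREE][16-17 ALLOC][18-23 FREE]

Derivation:
Op 1: a = malloc(8) -> a = 0; heap: [0-7 ALLOC][8-23 FREE]
Op 2: b = malloc(8) -> b = 8; heap: [0-7 ALLOC][8-15 ALLOC][16-23 FREE]
Op 3: c = malloc(4) -> c = 16; heap: [0-7 ALLOC][8-15 ALLOC][16-19 ALLOC][20-23 FREE]
Op 4: free(c) -> (freed c); heap: [0-7 ALLOC][8-15 ALLOC][16-23 FREE]
Op 5: d = malloc(2) -> d = 16; heap: [0-7 ALLOC][8-15 ALLOC][16-17 ALLOC][18-23 FREE]
Op 6: a = realloc(a, 6) -> a = 0; heap: [0-5 ALLOC][6-7 FREE][8-15 ALLOC][16-17 ALLOC][18-23 FREE]
free(b): b = 8 -> block [8-15 ALLOC]; mark free, coalesce with adjacent free neighbors -> [0-5 ALLOC][6-15 FREE][16-17 ALLOC][18-23 FREE]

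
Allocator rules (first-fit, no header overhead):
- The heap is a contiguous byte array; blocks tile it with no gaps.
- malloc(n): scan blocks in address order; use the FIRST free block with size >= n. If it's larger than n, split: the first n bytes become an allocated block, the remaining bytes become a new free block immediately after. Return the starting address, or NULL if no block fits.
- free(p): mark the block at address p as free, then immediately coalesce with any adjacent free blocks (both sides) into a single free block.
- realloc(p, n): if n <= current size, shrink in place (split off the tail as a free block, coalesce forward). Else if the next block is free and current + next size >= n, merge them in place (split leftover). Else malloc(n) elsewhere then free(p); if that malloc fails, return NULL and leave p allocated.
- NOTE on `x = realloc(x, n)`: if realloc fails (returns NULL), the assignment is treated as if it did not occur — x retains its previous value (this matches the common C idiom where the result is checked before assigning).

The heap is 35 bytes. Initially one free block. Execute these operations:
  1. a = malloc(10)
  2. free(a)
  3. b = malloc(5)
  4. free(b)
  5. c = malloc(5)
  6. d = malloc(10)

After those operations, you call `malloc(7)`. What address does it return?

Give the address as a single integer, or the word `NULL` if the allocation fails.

Answer: 15

Derivation:
Op 1: a = malloc(10) -> a = 0; heap: [0-9 ALLOC][10-34 FREE]
Op 2: free(a) -> (freed a); heap: [0-34 FREE]
Op 3: b = malloc(5) -> b = 0; heap: [0-4 ALLOC][5-34 FREE]
Op 4: free(b) -> (freed b); heap: [0-34 FREE]
Op 5: c = malloc(5) -> c = 0; heap: [0-4 ALLOC][5-34 FREE]
Op 6: d = malloc(10) -> d = 5; heap: [0-4 ALLOC][5-14 ALLOC][15-34 FREE]
malloc(7): first-fit scan over [0-4 ALLOC][5-14 ALLOC][15-34 FREE] -> 15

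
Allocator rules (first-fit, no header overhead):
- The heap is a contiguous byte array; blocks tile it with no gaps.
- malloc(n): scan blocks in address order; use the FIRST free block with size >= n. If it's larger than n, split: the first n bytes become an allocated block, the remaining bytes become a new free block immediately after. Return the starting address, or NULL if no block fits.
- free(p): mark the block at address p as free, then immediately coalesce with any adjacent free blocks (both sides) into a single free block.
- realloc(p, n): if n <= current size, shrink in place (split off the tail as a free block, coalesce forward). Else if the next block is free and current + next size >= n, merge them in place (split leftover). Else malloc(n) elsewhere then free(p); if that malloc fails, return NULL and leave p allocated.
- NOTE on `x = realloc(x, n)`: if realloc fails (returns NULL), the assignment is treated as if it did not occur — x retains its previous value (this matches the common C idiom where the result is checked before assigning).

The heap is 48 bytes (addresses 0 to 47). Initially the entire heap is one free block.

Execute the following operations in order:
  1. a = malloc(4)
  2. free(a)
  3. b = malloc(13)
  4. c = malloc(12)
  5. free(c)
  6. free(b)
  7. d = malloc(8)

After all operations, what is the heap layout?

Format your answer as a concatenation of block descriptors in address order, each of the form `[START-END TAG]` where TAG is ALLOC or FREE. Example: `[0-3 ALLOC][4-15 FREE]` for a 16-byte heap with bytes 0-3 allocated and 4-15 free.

Op 1: a = malloc(4) -> a = 0; heap: [0-3 ALLOC][4-47 FREE]
Op 2: free(a) -> (freed a); heap: [0-47 FREE]
Op 3: b = malloc(13) -> b = 0; heap: [0-12 ALLOC][13-47 FREE]
Op 4: c = malloc(12) -> c = 13; heap: [0-12 ALLOC][13-24 ALLOC][25-47 FREE]
Op 5: free(c) -> (freed c); heap: [0-12 ALLOC][13-47 FREE]
Op 6: free(b) -> (freed b); heap: [0-47 FREE]
Op 7: d = malloc(8) -> d = 0; heap: [0-7 ALLOC][8-47 FREE]

Answer: [0-7 ALLOC][8-47 FREE]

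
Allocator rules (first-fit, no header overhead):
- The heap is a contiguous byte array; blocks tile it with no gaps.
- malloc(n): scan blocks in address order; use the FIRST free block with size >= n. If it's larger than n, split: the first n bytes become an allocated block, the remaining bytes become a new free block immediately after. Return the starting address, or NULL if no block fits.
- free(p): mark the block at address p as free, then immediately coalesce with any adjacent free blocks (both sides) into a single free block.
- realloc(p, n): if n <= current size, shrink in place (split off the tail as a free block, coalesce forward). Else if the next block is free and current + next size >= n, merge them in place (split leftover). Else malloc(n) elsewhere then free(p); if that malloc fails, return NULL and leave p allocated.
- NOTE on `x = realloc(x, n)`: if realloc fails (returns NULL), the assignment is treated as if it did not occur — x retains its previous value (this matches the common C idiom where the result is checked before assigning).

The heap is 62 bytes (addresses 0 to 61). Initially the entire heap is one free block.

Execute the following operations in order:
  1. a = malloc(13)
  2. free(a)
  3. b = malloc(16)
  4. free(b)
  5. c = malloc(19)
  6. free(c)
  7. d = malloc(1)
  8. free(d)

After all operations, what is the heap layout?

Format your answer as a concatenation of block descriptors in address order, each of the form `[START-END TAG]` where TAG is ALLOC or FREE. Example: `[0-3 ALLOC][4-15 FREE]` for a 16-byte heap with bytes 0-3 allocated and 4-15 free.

Answer: [0-61 FREE]

Derivation:
Op 1: a = malloc(13) -> a = 0; heap: [0-12 ALLOC][13-61 FREE]
Op 2: free(a) -> (freed a); heap: [0-61 FREE]
Op 3: b = malloc(16) -> b = 0; heap: [0-15 ALLOC][16-61 FREE]
Op 4: free(b) -> (freed b); heap: [0-61 FREE]
Op 5: c = malloc(19) -> c = 0; heap: [0-18 ALLOC][19-61 FREE]
Op 6: free(c) -> (freed c); heap: [0-61 FREE]
Op 7: d = malloc(1) -> d = 0; heap: [0-0 ALLOC][1-61 FREE]
Op 8: free(d) -> (freed d); heap: [0-61 FREE]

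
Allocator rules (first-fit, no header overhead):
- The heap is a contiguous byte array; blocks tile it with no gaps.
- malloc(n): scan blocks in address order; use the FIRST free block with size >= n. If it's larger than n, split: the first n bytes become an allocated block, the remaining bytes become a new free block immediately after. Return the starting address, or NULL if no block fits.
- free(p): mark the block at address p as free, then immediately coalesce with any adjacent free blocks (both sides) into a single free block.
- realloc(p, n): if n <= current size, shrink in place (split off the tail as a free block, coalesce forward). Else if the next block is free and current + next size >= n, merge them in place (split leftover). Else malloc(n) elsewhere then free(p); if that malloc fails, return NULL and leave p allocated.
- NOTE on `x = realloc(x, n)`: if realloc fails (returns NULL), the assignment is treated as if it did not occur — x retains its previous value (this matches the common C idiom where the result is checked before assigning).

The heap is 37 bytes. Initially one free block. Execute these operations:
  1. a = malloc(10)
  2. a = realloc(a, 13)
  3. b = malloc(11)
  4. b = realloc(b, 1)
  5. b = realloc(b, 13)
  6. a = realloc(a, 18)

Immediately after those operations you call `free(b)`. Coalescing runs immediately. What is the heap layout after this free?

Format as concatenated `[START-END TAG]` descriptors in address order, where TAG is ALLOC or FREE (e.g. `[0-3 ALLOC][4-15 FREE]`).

Answer: [0-12 ALLOC][13-36 FREE]

Derivation:
Op 1: a = malloc(10) -> a = 0; heap: [0-9 ALLOC][10-36 FREE]
Op 2: a = realloc(a, 13) -> a = 0; heap: [0-12 ALLOC][13-36 FREE]
Op 3: b = malloc(11) -> b = 13; heap: [0-12 ALLOC][13-23 ALLOC][24-36 FREE]
Op 4: b = realloc(b, 1) -> b = 13; heap: [0-12 ALLOC][13-13 ALLOC][14-36 FREE]
Op 5: b = realloc(b, 13) -> b = 13; heap: [0-12 ALLOC][13-25 ALLOC][26-36 FREE]
Op 6: a = realloc(a, 18) -> NULL (a unchanged); heap: [0-12 ALLOC][13-25 ALLOC][26-36 FREE]
free(b): b = 13 -> block [13-25 ALLOC]; mark free, coalesce with adjacent free neighbors -> [0-12 ALLOC][13-36 FREE]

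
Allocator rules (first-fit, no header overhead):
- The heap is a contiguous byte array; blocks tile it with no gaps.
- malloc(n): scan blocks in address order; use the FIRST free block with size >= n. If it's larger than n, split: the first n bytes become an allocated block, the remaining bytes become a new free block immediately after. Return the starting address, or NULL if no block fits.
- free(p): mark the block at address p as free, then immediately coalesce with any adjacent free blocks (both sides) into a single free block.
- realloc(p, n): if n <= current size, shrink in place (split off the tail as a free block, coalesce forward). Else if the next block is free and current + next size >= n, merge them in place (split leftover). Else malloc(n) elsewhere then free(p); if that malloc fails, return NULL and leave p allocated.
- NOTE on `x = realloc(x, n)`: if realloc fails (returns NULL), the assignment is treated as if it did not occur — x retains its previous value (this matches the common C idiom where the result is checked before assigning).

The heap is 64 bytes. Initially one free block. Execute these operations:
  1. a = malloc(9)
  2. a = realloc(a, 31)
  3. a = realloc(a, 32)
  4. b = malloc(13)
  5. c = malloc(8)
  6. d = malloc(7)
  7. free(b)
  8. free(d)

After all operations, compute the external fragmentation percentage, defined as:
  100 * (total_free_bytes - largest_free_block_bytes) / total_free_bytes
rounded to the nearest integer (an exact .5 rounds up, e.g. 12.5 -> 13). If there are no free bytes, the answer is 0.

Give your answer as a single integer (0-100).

Op 1: a = malloc(9) -> a = 0; heap: [0-8 ALLOC][9-63 FREE]
Op 2: a = realloc(a, 31) -> a = 0; heap: [0-30 ALLOC][31-63 FREE]
Op 3: a = realloc(a, 32) -> a = 0; heap: [0-31 ALLOC][32-63 FREE]
Op 4: b = malloc(13) -> b = 32; heap: [0-31 ALLOC][32-44 ALLOC][45-63 FREE]
Op 5: c = malloc(8) -> c = 45; heap: [0-31 ALLOC][32-44 ALLOC][45-52 ALLOC][53-63 FREE]
Op 6: d = malloc(7) -> d = 53; heap: [0-31 ALLOC][32-44 ALLOC][45-52 ALLOC][53-59 ALLOC][60-63 FREE]
Op 7: free(b) -> (freed b); heap: [0-31 ALLOC][32-44 FREE][45-52 ALLOC][53-59 ALLOC][60-63 FREE]
Op 8: free(d) -> (freed d); heap: [0-31 ALLOC][32-44 FREE][45-52 ALLOC][53-63 FREE]
Free blocks: [13 11] total_free=24 largest=13 -> 100*(24-13)/24 = 1100/24 ≈ 45.833 -> rounds to 46

Answer: 46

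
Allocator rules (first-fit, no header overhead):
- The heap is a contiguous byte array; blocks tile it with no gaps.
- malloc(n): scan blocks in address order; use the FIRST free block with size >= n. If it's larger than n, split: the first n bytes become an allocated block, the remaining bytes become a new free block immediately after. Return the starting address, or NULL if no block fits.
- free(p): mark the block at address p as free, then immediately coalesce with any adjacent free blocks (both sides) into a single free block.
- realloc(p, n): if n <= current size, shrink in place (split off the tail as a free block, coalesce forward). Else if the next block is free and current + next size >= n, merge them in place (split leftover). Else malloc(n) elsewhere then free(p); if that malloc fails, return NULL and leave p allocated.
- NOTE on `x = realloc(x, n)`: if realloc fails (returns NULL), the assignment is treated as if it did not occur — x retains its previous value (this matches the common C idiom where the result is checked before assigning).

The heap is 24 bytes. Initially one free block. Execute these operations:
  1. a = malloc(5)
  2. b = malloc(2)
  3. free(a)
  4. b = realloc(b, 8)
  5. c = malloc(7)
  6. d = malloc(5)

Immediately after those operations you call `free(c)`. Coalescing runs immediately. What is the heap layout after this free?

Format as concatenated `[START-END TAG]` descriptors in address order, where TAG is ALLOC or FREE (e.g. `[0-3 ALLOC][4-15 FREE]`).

Op 1: a = malloc(5) -> a = 0; heap: [0-4 ALLOC][5-23 FREE]
Op 2: b = malloc(2) -> b = 5; heap: [0-4 ALLOC][5-6 ALLOC][7-23 FREE]
Op 3: free(a) -> (freed a); heap: [0-4 FREE][5-6 ALLOC][7-23 FREE]
Op 4: b = realloc(b, 8) -> b = 5; heap: [0-4 FREE][5-12 ALLOC][13-23 FREE]
Op 5: c = malloc(7) -> c = 13; heap: [0-4 FREE][5-12 ALLOC][13-19 ALLOC][20-23 FREE]
Op 6: d = malloc(5) -> d = 0; heap: [0-4 ALLOC][5-12 ALLOC][13-19 ALLOC][20-23 FREE]
free(c): c = 13 -> block [13-19 ALLOC]; mark free, coalesce with adjacent free neighbors -> [0-4 ALLOC][5-12 ALLOC][13-23 FREE]

Answer: [0-4 ALLOC][5-12 ALLOC][13-23 FREE]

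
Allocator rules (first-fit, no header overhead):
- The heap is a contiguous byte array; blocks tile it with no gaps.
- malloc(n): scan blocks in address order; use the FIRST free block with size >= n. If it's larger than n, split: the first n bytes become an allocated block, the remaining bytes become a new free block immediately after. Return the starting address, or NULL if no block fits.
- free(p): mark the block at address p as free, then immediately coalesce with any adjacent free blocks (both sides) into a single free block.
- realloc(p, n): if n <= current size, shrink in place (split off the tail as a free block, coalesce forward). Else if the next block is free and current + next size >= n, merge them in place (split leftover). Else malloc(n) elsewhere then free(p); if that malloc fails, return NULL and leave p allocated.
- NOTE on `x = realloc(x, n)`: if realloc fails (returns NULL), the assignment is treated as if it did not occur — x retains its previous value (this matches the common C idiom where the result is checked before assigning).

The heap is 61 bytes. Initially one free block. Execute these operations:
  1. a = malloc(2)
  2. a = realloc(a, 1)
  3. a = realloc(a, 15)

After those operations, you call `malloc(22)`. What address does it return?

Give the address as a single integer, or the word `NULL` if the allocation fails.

Answer: 15

Derivation:
Op 1: a = malloc(2) -> a = 0; heap: [0-1 ALLOC][2-60 FREE]
Op 2: a = realloc(a, 1) -> a = 0; heap: [0-0 ALLOC][1-60 FREE]
Op 3: a = realloc(a, 15) -> a = 0; heap: [0-14 ALLOC][15-60 FREE]
malloc(22): first-fit scan over [0-14 ALLOC][15-60 FREE] -> 15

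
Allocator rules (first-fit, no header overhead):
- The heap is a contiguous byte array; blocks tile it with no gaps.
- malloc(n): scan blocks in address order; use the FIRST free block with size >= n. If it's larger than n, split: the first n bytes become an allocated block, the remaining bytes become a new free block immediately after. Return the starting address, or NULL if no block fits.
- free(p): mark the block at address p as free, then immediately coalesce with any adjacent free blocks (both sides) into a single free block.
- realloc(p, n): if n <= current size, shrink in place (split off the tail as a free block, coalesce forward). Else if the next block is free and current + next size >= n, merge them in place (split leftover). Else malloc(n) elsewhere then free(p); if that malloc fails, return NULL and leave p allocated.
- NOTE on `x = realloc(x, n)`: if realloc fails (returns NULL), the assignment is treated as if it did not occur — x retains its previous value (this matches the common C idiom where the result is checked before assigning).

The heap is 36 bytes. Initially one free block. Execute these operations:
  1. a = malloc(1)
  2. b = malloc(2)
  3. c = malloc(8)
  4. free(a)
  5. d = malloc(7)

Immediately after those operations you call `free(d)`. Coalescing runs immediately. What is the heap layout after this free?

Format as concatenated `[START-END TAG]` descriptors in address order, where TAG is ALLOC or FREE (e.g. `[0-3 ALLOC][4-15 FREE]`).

Answer: [0-0 FREE][1-2 ALLOC][3-10 ALLOC][11-35 FREE]

Derivation:
Op 1: a = malloc(1) -> a = 0; heap: [0-0 ALLOC][1-35 FREE]
Op 2: b = malloc(2) -> b = 1; heap: [0-0 ALLOC][1-2 ALLOC][3-35 FREE]
Op 3: c = malloc(8) -> c = 3; heap: [0-0 ALLOC][1-2 ALLOC][3-10 ALLOC][11-35 FREE]
Op 4: free(a) -> (freed a); heap: [0-0 FREE][1-2 ALLOC][3-10 ALLOC][11-35 FREE]
Op 5: d = malloc(7) -> d = 11; heap: [0-0 FREE][1-2 ALLOC][3-10 ALLOC][11-17 ALLOC][18-35 FREE]
free(d): d = 11 -> block [11-17 ALLOC]; mark free, coalesce with adjacent free neighbors -> [0-0 FREE][1-2 ALLOC][3-10 ALLOC][11-35 FREE]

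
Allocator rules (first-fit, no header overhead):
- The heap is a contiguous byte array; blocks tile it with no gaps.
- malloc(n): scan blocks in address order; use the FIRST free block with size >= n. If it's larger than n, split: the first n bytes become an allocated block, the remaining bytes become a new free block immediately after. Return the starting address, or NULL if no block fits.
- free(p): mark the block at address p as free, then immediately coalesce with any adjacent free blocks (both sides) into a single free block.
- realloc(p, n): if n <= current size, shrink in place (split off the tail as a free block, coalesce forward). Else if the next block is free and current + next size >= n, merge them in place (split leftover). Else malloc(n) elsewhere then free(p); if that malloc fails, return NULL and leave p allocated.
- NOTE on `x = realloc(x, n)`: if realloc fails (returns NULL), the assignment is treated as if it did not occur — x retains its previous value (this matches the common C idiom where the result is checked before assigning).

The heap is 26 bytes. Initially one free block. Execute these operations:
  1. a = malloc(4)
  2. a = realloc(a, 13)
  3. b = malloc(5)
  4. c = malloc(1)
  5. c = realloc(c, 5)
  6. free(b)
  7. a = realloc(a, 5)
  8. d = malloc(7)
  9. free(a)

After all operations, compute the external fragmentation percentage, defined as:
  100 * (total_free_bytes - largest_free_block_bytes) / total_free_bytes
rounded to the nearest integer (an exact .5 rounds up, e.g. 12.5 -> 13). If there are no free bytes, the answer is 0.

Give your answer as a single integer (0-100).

Op 1: a = malloc(4) -> a = 0; heap: [0-3 ALLOC][4-25 FREE]
Op 2: a = realloc(a, 13) -> a = 0; heap: [0-12 ALLOC][13-25 FREE]
Op 3: b = malloc(5) -> b = 13; heap: [0-12 ALLOC][13-17 ALLOC][18-25 FREE]
Op 4: c = malloc(1) -> c = 18; heap: [0-12 ALLOC][13-17 ALLOC][18-18 ALLOC][19-25 FREE]
Op 5: c = realloc(c, 5) -> c = 18; heap: [0-12 ALLOC][13-17 ALLOC][18-22 ALLOC][23-25 FREE]
Op 6: free(b) -> (freed b); heap: [0-12 ALLOC][13-17 FREE][18-22 ALLOC][23-25 FREE]
Op 7: a = realloc(a, 5) -> a = 0; heap: [0-4 ALLOC][5-17 FREE][18-22 ALLOC][23-25 FREE]
Op 8: d = malloc(7) -> d = 5; heap: [0-4 ALLOC][5-11 ALLOC][12-17 FREE][18-22 ALLOC][23-25 FREE]
Op 9: free(a) -> (freed a); heap: [0-4 FREE][5-11 ALLOC][12-17 FREE][18-22 ALLOC][23-25 FREE]
Free blocks: [5 6 3] total_free=14 largest=6 -> 100*(14-6)/14 = 800/14 ≈ 57.143 -> rounds to 57

Answer: 57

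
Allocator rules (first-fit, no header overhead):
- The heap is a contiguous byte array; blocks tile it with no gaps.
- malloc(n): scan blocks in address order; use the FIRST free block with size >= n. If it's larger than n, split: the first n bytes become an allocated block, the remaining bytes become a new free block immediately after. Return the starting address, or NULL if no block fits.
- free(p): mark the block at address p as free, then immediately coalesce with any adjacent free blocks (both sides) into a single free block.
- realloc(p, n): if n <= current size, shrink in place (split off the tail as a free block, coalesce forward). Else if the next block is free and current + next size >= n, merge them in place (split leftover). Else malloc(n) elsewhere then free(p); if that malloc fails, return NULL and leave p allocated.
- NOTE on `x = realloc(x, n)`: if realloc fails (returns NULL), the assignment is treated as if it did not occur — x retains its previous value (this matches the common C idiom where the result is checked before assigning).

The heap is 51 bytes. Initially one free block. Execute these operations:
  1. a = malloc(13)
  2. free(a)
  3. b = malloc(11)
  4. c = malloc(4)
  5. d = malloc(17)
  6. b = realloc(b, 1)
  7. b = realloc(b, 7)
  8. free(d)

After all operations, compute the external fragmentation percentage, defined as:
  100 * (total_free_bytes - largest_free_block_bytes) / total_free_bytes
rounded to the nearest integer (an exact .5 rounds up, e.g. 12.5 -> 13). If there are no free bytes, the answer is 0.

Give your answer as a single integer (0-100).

Op 1: a = malloc(13) -> a = 0; heap: [0-12 ALLOC][13-50 FREE]
Op 2: free(a) -> (freed a); heap: [0-50 FREE]
Op 3: b = malloc(11) -> b = 0; heap: [0-10 ALLOC][11-50 FREE]
Op 4: c = malloc(4) -> c = 11; heap: [0-10 ALLOC][11-14 ALLOC][15-50 FREE]
Op 5: d = malloc(17) -> d = 15; heap: [0-10 ALLOC][11-14 ALLOC][15-31 ALLOC][32-50 FREE]
Op 6: b = realloc(b, 1) -> b = 0; heap: [0-0 ALLOC][1-10 FREE][11-14 ALLOC][15-31 ALLOC][32-50 FREE]
Op 7: b = realloc(b, 7) -> b = 0; heap: [0-6 ALLOC][7-10 FREE][11-14 ALLOC][15-31 ALLOC][32-50 FREE]
Op 8: free(d) -> (freed d); heap: [0-6 ALLOC][7-10 FREE][11-14 ALLOC][15-50 FREE]
Free blocks: [4 36] total_free=40 largest=36 -> 100*(40-36)/40 = 400/40 = 10

Answer: 10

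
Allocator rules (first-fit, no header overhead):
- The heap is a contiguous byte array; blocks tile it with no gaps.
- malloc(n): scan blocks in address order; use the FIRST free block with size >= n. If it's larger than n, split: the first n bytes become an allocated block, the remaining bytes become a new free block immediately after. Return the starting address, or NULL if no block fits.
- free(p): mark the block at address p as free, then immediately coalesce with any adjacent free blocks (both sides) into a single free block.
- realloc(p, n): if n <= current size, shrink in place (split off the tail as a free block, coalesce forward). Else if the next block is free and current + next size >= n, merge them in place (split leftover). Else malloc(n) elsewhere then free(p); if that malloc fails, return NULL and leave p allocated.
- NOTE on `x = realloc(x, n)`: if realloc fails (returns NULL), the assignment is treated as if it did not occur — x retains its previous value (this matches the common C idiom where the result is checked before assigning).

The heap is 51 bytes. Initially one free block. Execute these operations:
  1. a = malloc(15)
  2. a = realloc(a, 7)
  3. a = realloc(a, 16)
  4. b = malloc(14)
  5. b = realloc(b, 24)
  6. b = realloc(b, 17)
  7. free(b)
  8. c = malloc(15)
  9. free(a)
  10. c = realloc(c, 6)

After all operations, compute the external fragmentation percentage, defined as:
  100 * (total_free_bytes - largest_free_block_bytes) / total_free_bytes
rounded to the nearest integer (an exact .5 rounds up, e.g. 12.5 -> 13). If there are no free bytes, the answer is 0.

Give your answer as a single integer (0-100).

Op 1: a = malloc(15) -> a = 0; heap: [0-14 ALLOC][15-50 FREE]
Op 2: a = realloc(a, 7) -> a = 0; heap: [0-6 ALLOC][7-50 FREE]
Op 3: a = realloc(a, 16) -> a = 0; heap: [0-15 ALLOC][16-50 FREE]
Op 4: b = malloc(14) -> b = 16; heap: [0-15 ALLOC][16-29 ALLOC][30-50 FREE]
Op 5: b = realloc(b, 24) -> b = 16; heap: [0-15 ALLOC][16-39 ALLOC][40-50 FREE]
Op 6: b = realloc(b, 17) -> b = 16; heap: [0-15 ALLOC][16-32 ALLOC][33-50 FREE]
Op 7: free(b) -> (freed b); heap: [0-15 ALLOC][16-50 FREE]
Op 8: c = malloc(15) -> c = 16; heap: [0-15 ALLOC][16-30 ALLOC][31-50 FREE]
Op 9: free(a) -> (freed a); heap: [0-15 FREE][16-30 ALLOC][31-50 FREE]
Op 10: c = realloc(c, 6) -> c = 16; heap: [0-15 FREE][16-21 ALLOC][22-50 FREE]
Free blocks: [16 29] total_free=45 largest=29 -> 100*(45-29)/45 = 1600/45 ≈ 35.556 -> rounds to 36

Answer: 36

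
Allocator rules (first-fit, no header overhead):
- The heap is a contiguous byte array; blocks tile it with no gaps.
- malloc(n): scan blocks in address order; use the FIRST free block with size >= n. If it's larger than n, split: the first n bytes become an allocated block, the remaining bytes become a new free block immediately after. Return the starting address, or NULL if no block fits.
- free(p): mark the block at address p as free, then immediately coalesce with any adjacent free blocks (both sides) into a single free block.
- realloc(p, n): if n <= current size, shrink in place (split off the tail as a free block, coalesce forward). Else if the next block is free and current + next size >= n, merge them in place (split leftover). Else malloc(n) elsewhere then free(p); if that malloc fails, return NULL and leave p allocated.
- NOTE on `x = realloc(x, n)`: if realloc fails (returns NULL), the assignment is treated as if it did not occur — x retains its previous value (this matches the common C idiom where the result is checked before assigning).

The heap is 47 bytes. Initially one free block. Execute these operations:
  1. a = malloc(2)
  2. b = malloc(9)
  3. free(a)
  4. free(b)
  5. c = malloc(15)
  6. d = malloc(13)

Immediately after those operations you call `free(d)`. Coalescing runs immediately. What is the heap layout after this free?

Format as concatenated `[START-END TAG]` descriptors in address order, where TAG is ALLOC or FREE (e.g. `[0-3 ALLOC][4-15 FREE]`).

Op 1: a = malloc(2) -> a = 0; heap: [0-1 ALLOC][2-46 FREE]
Op 2: b = malloc(9) -> b = 2; heap: [0-1 ALLOC][2-10 ALLOC][11-46 FREE]
Op 3: free(a) -> (freed a); heap: [0-1 FREE][2-10 ALLOC][11-46 FREE]
Op 4: free(b) -> (freed b); heap: [0-46 FREE]
Op 5: c = malloc(15) -> c = 0; heap: [0-14 ALLOC][15-46 FREE]
Op 6: d = malloc(13) -> d = 15; heap: [0-14 ALLOC][15-27 ALLOC][28-46 FREE]
free(d): d = 15 -> block [15-27 ALLOC]; mark free, coalesce with adjacent free neighbors -> [0-14 ALLOC][15-46 FREE]

Answer: [0-14 ALLOC][15-46 FREE]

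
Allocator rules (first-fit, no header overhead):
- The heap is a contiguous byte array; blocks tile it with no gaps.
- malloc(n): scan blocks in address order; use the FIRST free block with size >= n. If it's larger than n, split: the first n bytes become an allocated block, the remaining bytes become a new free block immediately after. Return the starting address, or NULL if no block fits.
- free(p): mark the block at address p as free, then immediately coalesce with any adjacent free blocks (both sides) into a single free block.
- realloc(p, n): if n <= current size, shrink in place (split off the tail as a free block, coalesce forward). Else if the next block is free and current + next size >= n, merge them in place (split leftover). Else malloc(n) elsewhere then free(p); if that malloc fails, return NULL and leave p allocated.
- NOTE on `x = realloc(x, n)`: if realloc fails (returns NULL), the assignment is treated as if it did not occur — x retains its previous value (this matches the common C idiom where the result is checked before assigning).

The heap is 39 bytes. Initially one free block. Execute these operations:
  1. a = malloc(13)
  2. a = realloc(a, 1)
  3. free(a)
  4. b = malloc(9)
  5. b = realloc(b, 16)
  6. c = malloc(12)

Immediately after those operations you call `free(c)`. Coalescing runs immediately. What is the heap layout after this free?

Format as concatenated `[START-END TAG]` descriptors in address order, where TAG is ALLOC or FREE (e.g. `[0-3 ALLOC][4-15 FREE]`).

Op 1: a = malloc(13) -> a = 0; heap: [0-12 ALLOC][13-38 FREE]
Op 2: a = realloc(a, 1) -> a = 0; heap: [0-0 ALLOC][1-38 FREE]
Op 3: free(a) -> (freed a); heap: [0-38 FREE]
Op 4: b = malloc(9) -> b = 0; heap: [0-8 ALLOC][9-38 FREE]
Op 5: b = realloc(b, 16) -> b = 0; heap: [0-15 ALLOC][16-38 FREE]
Op 6: c = malloc(12) -> c = 16; heap: [0-15 ALLOC][16-27 ALLOC][28-38 FREE]
free(c): c = 16 -> block [16-27 ALLOC]; mark free, coalesce with adjacent free neighbors -> [0-15 ALLOC][16-38 FREE]

Answer: [0-15 ALLOC][16-38 FREE]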